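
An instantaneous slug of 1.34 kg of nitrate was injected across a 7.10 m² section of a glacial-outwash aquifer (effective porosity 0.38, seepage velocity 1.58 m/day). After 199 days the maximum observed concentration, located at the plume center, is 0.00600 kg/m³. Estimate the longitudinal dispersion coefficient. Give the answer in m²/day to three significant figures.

2.74 m²/day

At the plume center C_max = M/(n_e·A·√(4πDt)), so D = M²/(4πt·(n_e·A·C_max)²).
n_e·A·C_max = 0.38 × 7.10 × 0.00600 = 0.01619 kg/m.
D = 1.34²/(4π × 199 × 0.01619²) = 2.74 m²/day.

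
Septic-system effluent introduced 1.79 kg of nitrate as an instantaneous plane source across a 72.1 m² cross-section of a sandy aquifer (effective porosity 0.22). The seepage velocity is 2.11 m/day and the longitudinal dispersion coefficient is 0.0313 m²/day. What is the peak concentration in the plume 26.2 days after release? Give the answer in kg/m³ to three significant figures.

The peak of an instantaneous 1D plume sits at x = vt; there the Gaussian factor is 1 and C_max = M/(n_e·A·√(4πDt)), where n_e·A is the pore area the mass is dissolved in.
√(4πDt) = √(4π × 0.0313 × 26.2) = 3.210 m, so C_max = 1.79/(0.22 × 72.1 × 3.210) = 0.0352 kg/m³.

0.0352 kg/m³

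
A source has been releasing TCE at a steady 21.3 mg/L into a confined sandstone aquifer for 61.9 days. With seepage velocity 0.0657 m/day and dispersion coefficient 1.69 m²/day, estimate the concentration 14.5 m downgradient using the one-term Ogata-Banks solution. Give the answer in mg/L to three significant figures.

5.01 mg/L

For a continuous step input, C/C₀ ≈ ½·erfc((x−vt)/(2√(Dt))).
vt = 0.0657 × 61.9 = 4.06683 m and 2√(Dt) = 2√(1.69 × 61.9) = 20.46 m.
Argument (x−vt)/(2√(Dt)) = (14.5 − 4.06683)/20.46 = 0.5099; ½·erfc(0.5099) = 0.2354.
C = 21.3 × 0.2354 = 5.01 mg/L.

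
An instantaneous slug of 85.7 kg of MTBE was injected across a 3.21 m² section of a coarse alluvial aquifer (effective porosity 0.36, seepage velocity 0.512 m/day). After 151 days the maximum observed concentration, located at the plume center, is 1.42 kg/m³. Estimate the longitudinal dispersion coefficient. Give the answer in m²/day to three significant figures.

1.44 m²/day

At the plume center C_max = M/(n_e·A·√(4πDt)), so D = M²/(4πt·(n_e·A·C_max)²).
n_e·A·C_max = 0.36 × 3.21 × 1.42 = 1.641 kg/m.
D = 85.7²/(4π × 151 × 1.641²) = 1.44 m²/day.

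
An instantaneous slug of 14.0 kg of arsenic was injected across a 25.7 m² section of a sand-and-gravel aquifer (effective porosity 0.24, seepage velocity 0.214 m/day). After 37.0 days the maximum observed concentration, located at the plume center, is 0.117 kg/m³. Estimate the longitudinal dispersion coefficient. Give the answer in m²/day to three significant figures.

0.809 m²/day

At the plume center C_max = M/(n_e·A·√(4πDt)), so D = M²/(4πt·(n_e·A·C_max)²).
n_e·A·C_max = 0.24 × 25.7 × 0.117 = 0.7217 kg/m.
D = 14.0²/(4π × 37.0 × 0.7217²) = 0.809 m²/day.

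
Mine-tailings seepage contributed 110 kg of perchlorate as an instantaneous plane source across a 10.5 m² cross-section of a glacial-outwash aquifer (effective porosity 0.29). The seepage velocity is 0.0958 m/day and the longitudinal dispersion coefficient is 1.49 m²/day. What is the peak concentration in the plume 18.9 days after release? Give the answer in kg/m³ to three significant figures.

The peak of an instantaneous 1D plume sits at x = vt; there the Gaussian factor is 1 and C_max = M/(n_e·A·√(4πDt)), where n_e·A is the pore area the mass is dissolved in.
√(4πDt) = √(4π × 1.49 × 18.9) = 18.81 m, so C_max = 110/(0.29 × 10.5 × 18.81) = 1.92 kg/m³.

1.92 kg/m³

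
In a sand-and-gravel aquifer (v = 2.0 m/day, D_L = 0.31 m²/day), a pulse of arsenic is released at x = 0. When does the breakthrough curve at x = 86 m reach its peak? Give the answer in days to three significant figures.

42.9 days

For the 1D instantaneous-source solution, setting ∂C/∂t = 0 at fixed x gives v²t² + 2Dt − x² = 0, so t = (√(D² + v²x²) − D)/v².
√(D² + v²x²) = √(0.31² + 2.0² × 86²) = 172.0; v² = 4.
t = (172.0 − 0.31)/4 = 42.9 days (vs. the pure-advection estimate x/v = 43.0 d).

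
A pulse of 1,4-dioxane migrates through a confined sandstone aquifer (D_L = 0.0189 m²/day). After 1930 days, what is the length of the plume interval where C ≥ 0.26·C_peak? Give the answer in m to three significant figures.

The plume is Gaussian with σ = √(2Dt) = √(2 × 0.0189 × 1930) = 8.541 m.
C/C_peak = exp(−Δx²/(2σ²)) = 0.26 ⇒ Δx = σ·√(−2 ln 0.26) = 8.541 × 1.641 = 14.02 m.
Width = 2Δx = 28.0 m.

28.0 m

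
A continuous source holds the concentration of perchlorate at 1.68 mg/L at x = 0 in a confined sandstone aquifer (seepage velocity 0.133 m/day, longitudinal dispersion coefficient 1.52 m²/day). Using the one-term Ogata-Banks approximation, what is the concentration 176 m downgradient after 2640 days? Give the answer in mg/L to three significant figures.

For a continuous step input, C/C₀ ≈ ½·erfc((x−vt)/(2√(Dt))).
vt = 0.133 × 2640 = 351.12 m and 2√(Dt) = 2√(1.52 × 2640) = 126.7 m.
Argument (x−vt)/(2√(Dt)) = (176 − 351.12)/126.7 = -1.382; ½·erfc(-1.382) = 0.9747.
C = 1.68 × 0.9747 = 1.64 mg/L.

1.64 mg/L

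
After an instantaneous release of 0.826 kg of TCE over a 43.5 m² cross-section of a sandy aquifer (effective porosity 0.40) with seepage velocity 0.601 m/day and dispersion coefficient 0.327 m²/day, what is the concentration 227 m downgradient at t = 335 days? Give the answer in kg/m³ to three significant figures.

For an instantaneous plane source, C(x,t) = M/(n_e·A·√(4πDt)) · exp(−(x−vt)²/(4Dt)), with n_e·A the pore (flow) area.
Plume center vt = 0.601 × 335 = 201.335 m, so the well at 227 m is 25.665 m downgradient of the peak.
√(4πDt) = 37.10 m, giving peak height M/(n_e·A·√(4πDt)) = 0.826/(0.40 × 43.5 × 37.10) = 0.001280 kg/m³.
(x−vt)²/(4Dt) = (25.665)²/(4 × 0.327 × 335) = 1.503; exp(−1.503) = 0.2225.
C = 0.001280 × 0.2225 = 0.000285 kg/m³.

0.000285 kg/m³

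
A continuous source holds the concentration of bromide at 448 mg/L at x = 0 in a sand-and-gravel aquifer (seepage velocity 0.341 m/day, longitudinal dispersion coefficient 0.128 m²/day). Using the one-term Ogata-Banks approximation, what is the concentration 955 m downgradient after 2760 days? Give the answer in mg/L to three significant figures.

135 mg/L

For a continuous step input, C/C₀ ≈ ½·erfc((x−vt)/(2√(Dt))).
vt = 0.341 × 2760 = 941.16 m and 2√(Dt) = 2√(0.128 × 2760) = 37.59 m.
Argument (x−vt)/(2√(Dt)) = (955 − 941.16)/37.59 = 0.3682; ½·erfc(0.3682) = 0.3013.
C = 448 × 0.3013 = 135 mg/L.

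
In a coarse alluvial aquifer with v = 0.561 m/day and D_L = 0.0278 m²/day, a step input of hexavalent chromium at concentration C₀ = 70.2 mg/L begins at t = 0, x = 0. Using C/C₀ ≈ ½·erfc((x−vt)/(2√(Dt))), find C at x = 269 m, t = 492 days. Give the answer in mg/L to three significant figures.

For a continuous step input, C/C₀ ≈ ½·erfc((x−vt)/(2√(Dt))).
vt = 0.561 × 492 = 276.012 m and 2√(Dt) = 2√(0.0278 × 492) = 7.397 m.
Argument (x−vt)/(2√(Dt)) = (269 − 276.012)/7.397 = -0.9480; ½·erfc(-0.9480) = 0.9100.
C = 70.2 × 0.9100 = 63.9 mg/L.

63.9 mg/L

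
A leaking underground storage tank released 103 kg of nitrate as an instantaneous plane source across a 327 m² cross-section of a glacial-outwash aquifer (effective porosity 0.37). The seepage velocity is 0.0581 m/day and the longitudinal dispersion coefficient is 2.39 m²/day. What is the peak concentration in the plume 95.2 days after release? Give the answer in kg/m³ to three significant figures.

0.0159 kg/m³

The peak of an instantaneous 1D plume sits at x = vt; there the Gaussian factor is 1 and C_max = M/(n_e·A·√(4πDt)), where n_e·A is the pore area the mass is dissolved in.
√(4πDt) = √(4π × 2.39 × 95.2) = 53.47 m, so C_max = 103/(0.37 × 327 × 53.47) = 0.0159 kg/m³.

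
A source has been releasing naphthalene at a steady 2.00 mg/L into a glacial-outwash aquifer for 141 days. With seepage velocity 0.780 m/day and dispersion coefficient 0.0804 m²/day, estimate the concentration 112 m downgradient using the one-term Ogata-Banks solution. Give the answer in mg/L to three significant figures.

For a continuous step input, C/C₀ ≈ ½·erfc((x−vt)/(2√(Dt))).
vt = 0.780 × 141 = 109.98 m and 2√(Dt) = 2√(0.0804 × 141) = 6.734 m.
Argument (x−vt)/(2√(Dt)) = (112 − 109.98)/6.734 = 0.3000; ½·erfc(0.3000) = 0.3357.
C = 2.00 × 0.3357 = 0.671 mg/L.

0.671 mg/L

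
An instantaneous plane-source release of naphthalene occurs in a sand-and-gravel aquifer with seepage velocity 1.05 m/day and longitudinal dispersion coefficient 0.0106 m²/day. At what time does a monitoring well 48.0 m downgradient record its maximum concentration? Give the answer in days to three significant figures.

For the 1D instantaneous-source solution, setting ∂C/∂t = 0 at fixed x gives v²t² + 2Dt − x² = 0, so t = (√(D² + v²x²) − D)/v².
√(D² + v²x²) = √(0.0106² + 1.05² × 48.0²) = 50.40; v² = 1.1025.
t = (50.40 − 0.0106)/1.1025 = 45.7 days (vs. the pure-advection estimate x/v = 45.7 d).

45.7 days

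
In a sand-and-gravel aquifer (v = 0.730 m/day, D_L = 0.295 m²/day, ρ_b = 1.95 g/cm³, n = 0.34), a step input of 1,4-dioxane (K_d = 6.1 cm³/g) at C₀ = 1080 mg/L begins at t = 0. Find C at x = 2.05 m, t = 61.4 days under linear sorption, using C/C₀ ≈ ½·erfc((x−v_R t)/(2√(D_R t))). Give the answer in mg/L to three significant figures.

228 mg/L

Retardation factor R = 1 + ρ_b·K_d/n = 1 + 1.95 × 6.1/0.34 = 35.99.
Sorption retards both mechanisms: v_R = v/R = 0.02028 m/day, D_R = D/R = 0.008197 m²/day.
v_R·t = 0.02028 × 61.4 = 1.245192 m; 2√(D_R t) = 1.419 m; argument = (2.05 − 1.245192)/1.419 = 0.5672.
C = C₀ × ½·erfc(0.5672) = 1080 × 0.2112 = 228 mg/L.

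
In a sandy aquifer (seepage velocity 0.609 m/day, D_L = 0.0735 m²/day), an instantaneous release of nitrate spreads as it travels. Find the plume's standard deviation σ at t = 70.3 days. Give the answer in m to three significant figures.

Dispersive spreading gives a Gaussian with σ² = 2Dt; advection only shifts the center.
σ = √(2 × 0.0735 × 70.3) = 3.21 m.

3.21 m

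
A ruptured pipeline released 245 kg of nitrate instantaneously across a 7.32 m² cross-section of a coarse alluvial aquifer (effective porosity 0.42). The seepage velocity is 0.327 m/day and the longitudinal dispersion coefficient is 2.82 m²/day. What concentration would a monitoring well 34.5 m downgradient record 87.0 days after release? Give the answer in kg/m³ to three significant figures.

1.38 kg/m³

For an instantaneous plane source, C(x,t) = M/(n_e·A·√(4πDt)) · exp(−(x−vt)²/(4Dt)), with n_e·A the pore (flow) area.
Plume center vt = 0.327 × 87.0 = 28.449 m, so the well at 34.5 m is 6.051 m downgradient of the peak.
√(4πDt) = 55.53 m, giving peak height M/(n_e·A·√(4πDt)) = 245/(0.42 × 7.32 × 55.53) = 1.435 kg/m³.
(x−vt)²/(4Dt) = (6.051)²/(4 × 2.82 × 87.0) = 0.03731; exp(−0.03731) = 0.9634.
C = 1.435 × 0.9634 = 1.38 kg/m³.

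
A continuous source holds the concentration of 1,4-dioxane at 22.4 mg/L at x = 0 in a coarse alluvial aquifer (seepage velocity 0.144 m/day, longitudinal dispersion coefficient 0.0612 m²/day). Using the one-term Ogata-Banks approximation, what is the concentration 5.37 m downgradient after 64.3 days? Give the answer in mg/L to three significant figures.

For a continuous step input, C/C₀ ≈ ½·erfc((x−vt)/(2√(Dt))).
vt = 0.144 × 64.3 = 9.2592 m and 2√(Dt) = 2√(0.0612 × 64.3) = 3.967 m.
Argument (x−vt)/(2√(Dt)) = (5.37 − 9.2592)/3.967 = -0.9804; ½·erfc(-0.9804) = 0.9172.
C = 22.4 × 0.9172 = 20.5 mg/L.

20.5 mg/L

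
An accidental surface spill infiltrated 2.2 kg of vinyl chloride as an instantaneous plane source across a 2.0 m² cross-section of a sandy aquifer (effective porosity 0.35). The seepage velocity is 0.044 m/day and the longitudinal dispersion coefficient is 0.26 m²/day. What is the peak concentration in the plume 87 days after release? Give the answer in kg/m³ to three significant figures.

The peak of an instantaneous 1D plume sits at x = vt; there the Gaussian factor is 1 and C_max = M/(n_e·A·√(4πDt)), where n_e·A is the pore area the mass is dissolved in.
√(4πDt) = √(4π × 0.26 × 87) = 16.86 m, so C_max = 2.2/(0.35 × 2.0 × 16.86) = 0.186 kg/m³.

0.186 kg/m³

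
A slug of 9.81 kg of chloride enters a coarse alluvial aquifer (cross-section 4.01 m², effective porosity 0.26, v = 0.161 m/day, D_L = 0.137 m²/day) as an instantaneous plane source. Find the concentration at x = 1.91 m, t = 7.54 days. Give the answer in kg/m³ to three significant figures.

2.32 kg/m³

For an instantaneous plane source, C(x,t) = M/(n_e·A·√(4πDt)) · exp(−(x−vt)²/(4Dt)), with n_e·A the pore (flow) area.
Plume center vt = 0.161 × 7.54 = 1.21394 m, so the well at 1.91 m is 0.69606 m downgradient of the peak.
√(4πDt) = 3.603 m, giving peak height M/(n_e·A·√(4πDt)) = 9.81/(0.26 × 4.01 × 3.603) = 2.611 kg/m³.
(x−vt)²/(4Dt) = (0.69606)²/(4 × 0.137 × 7.54) = 0.1173; exp(−0.1173) = 0.8893.
C = 2.611 × 0.8893 = 2.32 kg/m³.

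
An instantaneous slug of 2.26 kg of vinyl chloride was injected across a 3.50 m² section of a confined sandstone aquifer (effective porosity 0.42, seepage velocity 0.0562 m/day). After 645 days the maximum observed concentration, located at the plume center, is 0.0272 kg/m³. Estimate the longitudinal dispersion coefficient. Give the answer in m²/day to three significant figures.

0.394 m²/day

At the plume center C_max = M/(n_e·A·√(4πDt)), so D = M²/(4πt·(n_e·A·C_max)²).
n_e·A·C_max = 0.42 × 3.50 × 0.0272 = 0.03998 kg/m.
D = 2.26²/(4π × 645 × 0.03998²) = 0.394 m²/day.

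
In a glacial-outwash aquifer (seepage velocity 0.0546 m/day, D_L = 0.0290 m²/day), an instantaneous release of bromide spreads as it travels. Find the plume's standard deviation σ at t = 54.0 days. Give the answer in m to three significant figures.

Dispersive spreading gives a Gaussian with σ² = 2Dt; advection only shifts the center.
σ = √(2 × 0.0290 × 54.0) = 1.77 m.

1.77 m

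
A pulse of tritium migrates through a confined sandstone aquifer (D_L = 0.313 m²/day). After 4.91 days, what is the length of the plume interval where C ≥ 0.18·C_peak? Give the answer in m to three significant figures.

6.49 m

The plume is Gaussian with σ = √(2Dt) = √(2 × 0.313 × 4.91) = 1.753 m.
C/C_peak = exp(−Δx²/(2σ²)) = 0.18 ⇒ Δx = σ·√(−2 ln 0.18) = 1.753 × 1.852 = 3.247 m.
Width = 2Δx = 6.49 m.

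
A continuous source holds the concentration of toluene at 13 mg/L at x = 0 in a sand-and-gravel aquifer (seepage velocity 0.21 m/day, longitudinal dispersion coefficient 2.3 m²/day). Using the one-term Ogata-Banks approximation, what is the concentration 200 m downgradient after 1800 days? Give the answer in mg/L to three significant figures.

For a continuous step input, C/C₀ ≈ ½·erfc((x−vt)/(2√(Dt))).
vt = 0.21 × 1800 = 378 m and 2√(Dt) = 2√(2.3 × 1800) = 128.7 m.
Argument (x−vt)/(2√(Dt)) = (200 − 378)/128.7 = -1.383; ½·erfc(-1.383) = 0.9748.
C = 13 × 0.9748 = 12.7 mg/L.

12.7 mg/L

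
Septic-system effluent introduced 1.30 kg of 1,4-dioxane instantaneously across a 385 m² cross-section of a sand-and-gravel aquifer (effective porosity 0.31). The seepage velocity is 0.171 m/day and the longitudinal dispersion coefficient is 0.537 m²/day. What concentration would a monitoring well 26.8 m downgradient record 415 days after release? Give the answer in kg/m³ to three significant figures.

2.31e-05 kg/m³

For an instantaneous plane source, C(x,t) = M/(n_e·A·√(4πDt)) · exp(−(x−vt)²/(4Dt)), with n_e·A the pore (flow) area.
Plume center vt = 0.171 × 415 = 70.965 m, so the well at 26.8 m is 44.165 m upgradient of the peak.
√(4πDt) = 52.92 m, giving peak height M/(n_e·A·√(4πDt)) = 1.30/(0.31 × 385 × 52.92) = 0.0002058 kg/m³.
(x−vt)²/(4Dt) = (-44.165)²/(4 × 0.537 × 415) = 2.188; exp(−2.188) = 0.1121.
C = 0.0002058 × 0.1121 = 2.31e-05 kg/m³.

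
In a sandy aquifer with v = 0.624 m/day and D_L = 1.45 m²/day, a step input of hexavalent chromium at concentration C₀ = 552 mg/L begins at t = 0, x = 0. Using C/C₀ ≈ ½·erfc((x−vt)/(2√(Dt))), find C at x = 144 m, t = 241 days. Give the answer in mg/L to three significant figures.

329 mg/L

For a continuous step input, C/C₀ ≈ ½·erfc((x−vt)/(2√(Dt))).
vt = 0.624 × 241 = 150.384 m and 2√(Dt) = 2√(1.45 × 241) = 37.39 m.
Argument (x−vt)/(2√(Dt)) = (144 − 150.384)/37.39 = -0.1707; ½·erfc(-0.1707) = 0.5954.
C = 552 × 0.5954 = 329 mg/L.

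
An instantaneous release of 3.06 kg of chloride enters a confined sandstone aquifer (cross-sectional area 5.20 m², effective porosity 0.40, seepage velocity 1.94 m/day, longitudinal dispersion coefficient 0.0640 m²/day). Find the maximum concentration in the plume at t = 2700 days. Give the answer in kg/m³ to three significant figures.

0.0316 kg/m³

The peak of an instantaneous 1D plume sits at x = vt; there the Gaussian factor is 1 and C_max = M/(n_e·A·√(4πDt)), where n_e·A is the pore area the mass is dissolved in.
√(4πDt) = √(4π × 0.0640 × 2700) = 46.60 m, so C_max = 3.06/(0.40 × 5.20 × 46.60) = 0.0316 kg/m³.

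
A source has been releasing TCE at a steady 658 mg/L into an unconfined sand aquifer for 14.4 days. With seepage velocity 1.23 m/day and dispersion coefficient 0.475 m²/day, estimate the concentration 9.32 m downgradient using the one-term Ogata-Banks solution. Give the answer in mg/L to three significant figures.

650 mg/L

For a continuous step input, C/C₀ ≈ ½·erfc((x−vt)/(2√(Dt))).
vt = 1.23 × 14.4 = 17.712 m and 2√(Dt) = 2√(0.475 × 14.4) = 5.231 m.
Argument (x−vt)/(2√(Dt)) = (9.32 − 17.712)/5.231 = -1.604; ½·erfc(-1.604) = 0.9883.
C = 658 × 0.9883 = 650 mg/L.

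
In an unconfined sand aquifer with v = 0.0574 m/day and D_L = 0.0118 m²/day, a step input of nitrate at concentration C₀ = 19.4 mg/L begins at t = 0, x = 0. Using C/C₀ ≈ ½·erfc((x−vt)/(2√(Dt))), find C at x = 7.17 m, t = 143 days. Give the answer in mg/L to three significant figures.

For a continuous step input, C/C₀ ≈ ½·erfc((x−vt)/(2√(Dt))).
vt = 0.0574 × 143 = 8.2082 m and 2√(Dt) = 2√(0.0118 × 143) = 2.598 m.
Argument (x−vt)/(2√(Dt)) = (7.17 − 8.2082)/2.598 = -0.3996; ½·erfc(-0.3996) = 0.7140.
C = 19.4 × 0.7140 = 13.9 mg/L.

13.9 mg/L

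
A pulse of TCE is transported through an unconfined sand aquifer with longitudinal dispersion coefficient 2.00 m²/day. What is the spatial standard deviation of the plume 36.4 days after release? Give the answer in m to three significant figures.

Dispersive spreading gives a Gaussian with σ² = 2Dt; advection only shifts the center.
σ = √(2 × 2.00 × 36.4) = 12.1 m.

12.1 m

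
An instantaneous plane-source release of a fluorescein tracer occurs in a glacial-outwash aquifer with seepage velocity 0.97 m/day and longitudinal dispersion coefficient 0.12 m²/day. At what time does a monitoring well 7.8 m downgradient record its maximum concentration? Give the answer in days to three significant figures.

For the 1D instantaneous-source solution, setting ∂C/∂t = 0 at fixed x gives v²t² + 2Dt − x² = 0, so t = (√(D² + v²x²) − D)/v².
√(D² + v²x²) = √(0.12² + 0.97² × 7.8²) = 7.567; v² = 0.9409.
t = (7.567 − 0.12)/0.9409 = 7.91 days (vs. the pure-advection estimate x/v = 8.04 d).

7.91 days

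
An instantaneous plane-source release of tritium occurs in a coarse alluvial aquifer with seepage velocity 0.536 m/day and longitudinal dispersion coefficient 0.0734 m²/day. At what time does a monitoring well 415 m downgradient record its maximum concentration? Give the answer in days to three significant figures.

For the 1D instantaneous-source solution, setting ∂C/∂t = 0 at fixed x gives v²t² + 2Dt − x² = 0, so t = (√(D² + v²x²) − D)/v².
√(D² + v²x²) = √(0.0734² + 0.536² × 415²) = 222.4; v² = 0.287296.
t = (222.4 − 0.0734)/0.287296 = 774 days (vs. the pure-advection estimate x/v = 774 d).

774 days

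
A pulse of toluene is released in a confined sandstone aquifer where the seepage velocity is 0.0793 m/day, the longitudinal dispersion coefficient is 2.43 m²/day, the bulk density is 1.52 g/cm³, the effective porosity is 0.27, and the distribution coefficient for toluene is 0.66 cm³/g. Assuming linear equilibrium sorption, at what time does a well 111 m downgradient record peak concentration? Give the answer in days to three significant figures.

Retardation factor R = 1 + ρ_b·K_d/n = 1 + 1.52 × 0.66/0.27 = 4.716.
Sorption retards both mechanisms: v_R = v/R = 0.01682 m/day, D_R = D/R = 0.5153 m²/day.
Peak time from v_R²t² + 2D_R t − x² = 0: t = (√(D_R² + v_R²x²) − D_R)/v_R².
√(D_R² + v_R²x²) = √(0.5153² + 0.01682² × 111²) = 1.937; v_R² = 0.0002829.
t = (1.937 − 0.5153)/0.0002829 = 5030 days.

5030 days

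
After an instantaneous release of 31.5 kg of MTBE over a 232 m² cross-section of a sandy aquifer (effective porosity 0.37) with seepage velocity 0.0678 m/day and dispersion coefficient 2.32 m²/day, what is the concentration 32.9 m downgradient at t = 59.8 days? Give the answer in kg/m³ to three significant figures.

0.00196 kg/m³

For an instantaneous plane source, C(x,t) = M/(n_e·A·√(4πDt)) · exp(−(x−vt)²/(4Dt)), with n_e·A the pore (flow) area.
Plume center vt = 0.0678 × 59.8 = 4.05444 m, so the well at 32.9 m is 28.84556 m downgradient of the peak.
√(4πDt) = 41.75 m, giving peak height M/(n_e·A·√(4πDt)) = 31.5/(0.37 × 232 × 41.75) = 0.008790 kg/m³.
(x−vt)²/(4Dt) = (28.84556)²/(4 × 2.32 × 59.8) = 1.499; exp(−1.499) = 0.2234.
C = 0.008790 × 0.2234 = 0.00196 kg/m³.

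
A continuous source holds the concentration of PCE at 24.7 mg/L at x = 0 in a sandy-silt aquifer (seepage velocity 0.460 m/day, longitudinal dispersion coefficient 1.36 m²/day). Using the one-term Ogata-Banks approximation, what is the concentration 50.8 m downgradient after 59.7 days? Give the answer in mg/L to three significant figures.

For a continuous step input, C/C₀ ≈ ½·erfc((x−vt)/(2√(Dt))).
vt = 0.460 × 59.7 = 27.462 m and 2√(Dt) = 2√(1.36 × 59.7) = 18.02 m.
Argument (x−vt)/(2√(Dt)) = (50.8 − 27.462)/18.02 = 1.295; ½·erfc(1.295) = 0.03352.
C = 24.7 × 0.03352 = 0.828 mg/L.

0.828 mg/L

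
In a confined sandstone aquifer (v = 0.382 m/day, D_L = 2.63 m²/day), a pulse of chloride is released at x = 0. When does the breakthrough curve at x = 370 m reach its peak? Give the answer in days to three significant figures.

951 days

For the 1D instantaneous-source solution, setting ∂C/∂t = 0 at fixed x gives v²t² + 2Dt − x² = 0, so t = (√(D² + v²x²) − D)/v².
√(D² + v²x²) = √(2.63² + 0.382² × 370²) = 141.4; v² = 0.145924.
t = (141.4 − 2.63)/0.145924 = 951 days (vs. the pure-advection estimate x/v = 969 d).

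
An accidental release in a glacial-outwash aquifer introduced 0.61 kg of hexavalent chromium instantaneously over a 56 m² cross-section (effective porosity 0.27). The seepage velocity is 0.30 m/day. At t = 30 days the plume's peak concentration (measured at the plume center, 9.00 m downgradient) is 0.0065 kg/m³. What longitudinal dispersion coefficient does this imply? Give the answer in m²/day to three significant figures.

At the plume center C_max = M/(n_e·A·√(4πDt)), so D = M²/(4πt·(n_e·A·C_max)²).
n_e·A·C_max = 0.27 × 56 × 0.0065 = 0.09828 kg/m.
D = 0.61²/(4π × 30 × 0.09828²) = 0.102 m²/day.

0.102 m²/day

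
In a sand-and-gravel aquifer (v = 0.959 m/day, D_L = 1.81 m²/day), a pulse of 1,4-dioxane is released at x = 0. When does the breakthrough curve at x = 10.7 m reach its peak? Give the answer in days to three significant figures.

9.36 days

For the 1D instantaneous-source solution, setting ∂C/∂t = 0 at fixed x gives v²t² + 2Dt − x² = 0, so t = (√(D² + v²x²) − D)/v².
√(D² + v²x²) = √(1.81² + 0.959² × 10.7²) = 10.42; v² = 0.919681.
t = (10.42 − 1.81)/0.919681 = 9.36 days (vs. the pure-advection estimate x/v = 11.2 d).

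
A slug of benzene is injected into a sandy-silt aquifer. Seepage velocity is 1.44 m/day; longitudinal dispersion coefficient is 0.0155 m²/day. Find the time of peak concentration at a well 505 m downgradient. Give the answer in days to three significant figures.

For the 1D instantaneous-source solution, setting ∂C/∂t = 0 at fixed x gives v²t² + 2Dt − x² = 0, so t = (√(D² + v²x²) − D)/v².
√(D² + v²x²) = √(0.0155² + 1.44² × 505²) = 727.2; v² = 2.0736.
t = (727.2 − 0.0155)/2.0736 = 351 days (vs. the pure-advection estimate x/v = 351 d).

351 days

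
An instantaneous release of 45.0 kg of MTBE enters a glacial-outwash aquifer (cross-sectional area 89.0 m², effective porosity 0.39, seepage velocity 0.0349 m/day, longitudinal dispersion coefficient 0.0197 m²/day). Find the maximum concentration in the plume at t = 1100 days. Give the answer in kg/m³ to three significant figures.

The peak of an instantaneous 1D plume sits at x = vt; there the Gaussian factor is 1 and C_max = M/(n_e·A·√(4πDt)), where n_e·A is the pore area the mass is dissolved in.
√(4πDt) = √(4π × 0.0197 × 1100) = 16.50 m, so C_max = 45.0/(0.39 × 89.0 × 16.50) = 0.0786 kg/m³.

0.0786 kg/m³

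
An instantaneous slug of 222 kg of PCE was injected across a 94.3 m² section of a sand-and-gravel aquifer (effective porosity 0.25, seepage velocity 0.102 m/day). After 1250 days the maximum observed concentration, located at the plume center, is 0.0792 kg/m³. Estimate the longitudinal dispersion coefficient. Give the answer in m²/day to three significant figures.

At the plume center C_max = M/(n_e·A·√(4πDt)), so D = M²/(4πt·(n_e·A·C_max)²).
n_e·A·C_max = 0.25 × 94.3 × 0.0792 = 1.867 kg/m.
D = 222²/(4π × 1250 × 1.867²) = 0.900 m²/day.

0.900 m²/day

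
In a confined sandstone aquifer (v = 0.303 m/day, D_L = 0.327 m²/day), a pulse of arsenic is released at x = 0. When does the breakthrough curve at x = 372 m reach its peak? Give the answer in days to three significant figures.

1220 days

For the 1D instantaneous-source solution, setting ∂C/∂t = 0 at fixed x gives v²t² + 2Dt − x² = 0, so t = (√(D² + v²x²) − D)/v².
√(D² + v²x²) = √(0.327² + 0.303² × 372²) = 112.7; v² = 0.091809.
t = (112.7 − 0.327)/0.091809 = 1220 days (vs. the pure-advection estimate x/v = 1230 d).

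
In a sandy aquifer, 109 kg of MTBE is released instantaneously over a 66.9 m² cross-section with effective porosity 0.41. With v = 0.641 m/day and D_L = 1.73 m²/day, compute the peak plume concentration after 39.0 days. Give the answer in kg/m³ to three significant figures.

The peak of an instantaneous 1D plume sits at x = vt; there the Gaussian factor is 1 and C_max = M/(n_e·A·√(4πDt)), where n_e·A is the pore area the mass is dissolved in.
√(4πDt) = √(4π × 1.73 × 39.0) = 29.12 m, so C_max = 109/(0.41 × 66.9 × 29.12) = 0.136 kg/m³.

0.136 kg/m³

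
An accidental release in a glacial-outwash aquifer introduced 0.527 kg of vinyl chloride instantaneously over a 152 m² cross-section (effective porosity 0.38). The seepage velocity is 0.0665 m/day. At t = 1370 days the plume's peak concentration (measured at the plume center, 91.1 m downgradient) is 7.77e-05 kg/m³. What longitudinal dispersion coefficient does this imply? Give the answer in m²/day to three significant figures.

0.801 m²/day

At the plume center C_max = M/(n_e·A·√(4πDt)), so D = M²/(4πt·(n_e·A·C_max)²).
n_e·A·C_max = 0.38 × 152 × 7.77e-05 = 0.004488 kg/m.
D = 0.527²/(4π × 1370 × 0.004488²) = 0.801 m²/day.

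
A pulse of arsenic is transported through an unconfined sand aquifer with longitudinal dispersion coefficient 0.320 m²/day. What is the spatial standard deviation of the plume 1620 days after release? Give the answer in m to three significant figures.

Dispersive spreading gives a Gaussian with σ² = 2Dt; advection only shifts the center.
σ = √(2 × 0.320 × 1620) = 32.2 m.

32.2 m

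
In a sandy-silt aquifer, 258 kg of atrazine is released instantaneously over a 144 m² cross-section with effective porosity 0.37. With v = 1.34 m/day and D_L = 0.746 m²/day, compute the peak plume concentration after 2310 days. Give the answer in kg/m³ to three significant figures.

The peak of an instantaneous 1D plume sits at x = vt; there the Gaussian factor is 1 and C_max = M/(n_e·A·√(4πDt)), where n_e·A is the pore area the mass is dissolved in.
√(4πDt) = √(4π × 0.746 × 2310) = 147.2 m, so C_max = 258/(0.37 × 144 × 147.2) = 0.0329 kg/m³.

0.0329 kg/m³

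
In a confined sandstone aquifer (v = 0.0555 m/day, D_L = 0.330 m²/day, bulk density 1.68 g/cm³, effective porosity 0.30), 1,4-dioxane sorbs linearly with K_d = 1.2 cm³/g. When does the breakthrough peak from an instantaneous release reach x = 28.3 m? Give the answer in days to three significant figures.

3200 days

Retardation factor R = 1 + ρ_b·K_d/n = 1 + 1.68 × 1.2/0.30 = 7.720.
Sorption retards both mechanisms: v_R = v/R = 0.007189 m/day, D_R = D/R = 0.04275 m²/day.
Peak time from v_R²t² + 2D_R t − x² = 0: t = (√(D_R² + v_R²x²) − D_R)/v_R².
√(D_R² + v_R²x²) = √(0.04275² + 0.007189² × 28.3²) = 0.2079; v_R² = 5.168e-05.
t = (0.2079 − 0.04275)/5.168e-05 = 3200 days.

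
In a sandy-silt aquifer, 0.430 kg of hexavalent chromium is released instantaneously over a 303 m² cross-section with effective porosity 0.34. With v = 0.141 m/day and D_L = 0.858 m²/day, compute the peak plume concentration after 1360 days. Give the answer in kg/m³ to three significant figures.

3.45e-05 kg/m³

The peak of an instantaneous 1D plume sits at x = vt; there the Gaussian factor is 1 and C_max = M/(n_e·A·√(4πDt)), where n_e·A is the pore area the mass is dissolved in.
√(4πDt) = √(4π × 0.858 × 1360) = 121.1 m, so C_max = 0.430/(0.34 × 303 × 121.1) = 3.45e-05 kg/m³.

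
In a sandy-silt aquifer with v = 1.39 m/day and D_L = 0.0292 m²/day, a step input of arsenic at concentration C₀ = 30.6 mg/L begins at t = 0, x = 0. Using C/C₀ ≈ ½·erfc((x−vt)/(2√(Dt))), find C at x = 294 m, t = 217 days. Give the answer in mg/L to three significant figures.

30.1 mg/L

For a continuous step input, C/C₀ ≈ ½·erfc((x−vt)/(2√(Dt))).
vt = 1.39 × 217 = 301.63 m and 2√(Dt) = 2√(0.0292 × 217) = 5.034 m.
Argument (x−vt)/(2√(Dt)) = (294 − 301.63)/5.034 = -1.516; ½·erfc(-1.516) = 0.9840.
C = 30.6 × 0.9840 = 30.1 mg/L.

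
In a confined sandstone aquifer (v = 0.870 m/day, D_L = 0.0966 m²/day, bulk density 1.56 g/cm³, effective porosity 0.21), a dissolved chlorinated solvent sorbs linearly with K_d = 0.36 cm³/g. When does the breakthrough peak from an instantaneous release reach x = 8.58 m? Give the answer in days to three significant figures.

Retardation factor R = 1 + ρ_b·K_d/n = 1 + 1.56 × 0.36/0.21 = 3.674.
Sorption retards both mechanisms: v_R = v/R = 0.2368 m/day, D_R = D/R = 0.02629 m²/day.
Peak time from v_R²t² + 2D_R t − x² = 0: t = (√(D_R² + v_R²x²) − D_R)/v_R².
√(D_R² + v_R²x²) = √(0.02629² + 0.2368² × 8.58²) = 2.032; v_R² = 0.05607.
t = (2.032 − 0.02629)/0.05607 = 35.8 days.

35.8 days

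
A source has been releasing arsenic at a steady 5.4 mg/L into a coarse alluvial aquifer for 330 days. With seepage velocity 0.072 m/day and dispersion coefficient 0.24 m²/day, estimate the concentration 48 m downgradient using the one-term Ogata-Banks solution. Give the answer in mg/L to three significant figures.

For a continuous step input, C/C₀ ≈ ½·erfc((x−vt)/(2√(Dt))).
vt = 0.072 × 330 = 23.76 m and 2√(Dt) = 2√(0.24 × 330) = 17.80 m.
Argument (x−vt)/(2√(Dt)) = (48 − 23.76)/17.80 = 1.362; ½·erfc(1.362) = 0.02704.
C = 5.4 × 0.02704 = 0.146 mg/L.

0.146 mg/L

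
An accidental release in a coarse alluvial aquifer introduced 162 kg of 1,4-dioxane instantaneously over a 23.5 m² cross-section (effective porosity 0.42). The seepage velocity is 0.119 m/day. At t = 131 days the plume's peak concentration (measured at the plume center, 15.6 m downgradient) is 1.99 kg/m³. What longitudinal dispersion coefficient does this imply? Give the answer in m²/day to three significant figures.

At the plume center C_max = M/(n_e·A·√(4πDt)), so D = M²/(4πt·(n_e·A·C_max)²).
n_e·A·C_max = 0.42 × 23.5 × 1.99 = 19.64 kg/m.
D = 162²/(4π × 131 × 19.64²) = 0.0413 m²/day.

0.0413 m²/day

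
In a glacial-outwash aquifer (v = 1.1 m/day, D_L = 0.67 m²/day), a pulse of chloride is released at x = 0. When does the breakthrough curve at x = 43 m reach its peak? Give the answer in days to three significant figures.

38.5 days

For the 1D instantaneous-source solution, setting ∂C/∂t = 0 at fixed x gives v²t² + 2Dt − x² = 0, so t = (√(D² + v²x²) − D)/v².
√(D² + v²x²) = √(0.67² + 1.1² × 43²) = 47.30; v² = 1.21.
t = (47.30 − 0.67)/1.21 = 38.5 days (vs. the pure-advection estimate x/v = 39.1 d).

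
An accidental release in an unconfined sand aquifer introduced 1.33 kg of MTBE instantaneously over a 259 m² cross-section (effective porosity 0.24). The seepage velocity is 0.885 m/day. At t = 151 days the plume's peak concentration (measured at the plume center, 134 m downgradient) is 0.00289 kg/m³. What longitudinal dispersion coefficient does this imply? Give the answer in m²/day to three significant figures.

0.0289 m²/day

At the plume center C_max = M/(n_e·A·√(4πDt)), so D = M²/(4πt·(n_e·A·C_max)²).
n_e·A·C_max = 0.24 × 259 × 0.00289 = 0.1796 kg/m.
D = 1.33²/(4π × 151 × 0.1796²) = 0.0289 m²/day.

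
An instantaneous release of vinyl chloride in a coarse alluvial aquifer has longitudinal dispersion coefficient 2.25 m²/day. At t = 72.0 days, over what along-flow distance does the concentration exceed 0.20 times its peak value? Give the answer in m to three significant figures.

64.6 m

The plume is Gaussian with σ = √(2Dt) = √(2 × 2.25 × 72.0) = 18.00 m.
C/C_peak = exp(−Δx²/(2σ²)) = 0.20 ⇒ Δx = σ·√(−2 ln 0.20) = 18.00 × 1.794 = 32.29 m.
Width = 2Δx = 64.6 m.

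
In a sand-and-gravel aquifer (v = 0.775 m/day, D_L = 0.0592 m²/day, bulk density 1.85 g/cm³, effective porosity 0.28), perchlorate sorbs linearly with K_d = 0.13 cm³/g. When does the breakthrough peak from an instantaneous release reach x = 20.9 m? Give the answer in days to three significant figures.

Retardation factor R = 1 + ρ_b·K_d/n = 1 + 1.85 × 0.13/0.28 = 1.859.
Sorption retards both mechanisms: v_R = v/R = 0.4169 m/day, D_R = D/R = 0.03185 m²/day.
Peak time from v_R²t² + 2D_R t − x² = 0: t = (√(D_R² + v_R²x²) − D_R)/v_R².
√(D_R² + v_R²x²) = √(0.03185² + 0.4169² × 20.9²) = 8.713; v_R² = 0.1738.
t = (8.713 − 0.03185)/0.1738 = 49.9 days.

49.9 days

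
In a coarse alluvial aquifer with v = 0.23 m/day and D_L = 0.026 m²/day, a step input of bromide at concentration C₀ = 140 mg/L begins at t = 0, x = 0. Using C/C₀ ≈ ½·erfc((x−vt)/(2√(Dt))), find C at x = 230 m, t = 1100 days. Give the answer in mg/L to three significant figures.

140 mg/L

For a continuous step input, C/C₀ ≈ ½·erfc((x−vt)/(2√(Dt))).
vt = 0.23 × 1100 = 253 m and 2√(Dt) = 2√(0.026 × 1100) = 10.70 m.
Argument (x−vt)/(2√(Dt)) = (230 − 253)/10.70 = -2.150; ½·erfc(-2.150) = 0.9988.
C = 140 × 0.9988 = 140 mg/L.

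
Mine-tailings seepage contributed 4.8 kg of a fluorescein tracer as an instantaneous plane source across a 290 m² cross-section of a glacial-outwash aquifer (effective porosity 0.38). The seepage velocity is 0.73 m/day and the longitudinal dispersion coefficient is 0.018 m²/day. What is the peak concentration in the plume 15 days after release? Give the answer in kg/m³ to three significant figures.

The peak of an instantaneous 1D plume sits at x = vt; there the Gaussian factor is 1 and C_max = M/(n_e·A·√(4πDt)), where n_e·A is the pore area the mass is dissolved in.
√(4πDt) = √(4π × 0.018 × 15) = 1.842 m, so C_max = 4.8/(0.38 × 290 × 1.842) = 0.0236 kg/m³.

0.0236 kg/m³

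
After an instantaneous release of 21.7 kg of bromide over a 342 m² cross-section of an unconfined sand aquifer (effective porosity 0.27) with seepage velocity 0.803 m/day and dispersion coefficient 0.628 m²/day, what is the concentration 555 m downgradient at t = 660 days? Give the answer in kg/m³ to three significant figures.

0.00223 kg/m³

For an instantaneous plane source, C(x,t) = M/(n_e·A·√(4πDt)) · exp(−(x−vt)²/(4Dt)), with n_e·A the pore (flow) area.
Plume center vt = 0.803 × 660 = 529.98 m, so the well at 555 m is 25.02 m downgradient of the peak.
√(4πDt) = 72.17 m, giving peak height M/(n_e·A·√(4πDt)) = 21.7/(0.27 × 342 × 72.17) = 0.003256 kg/m³.
(x−vt)²/(4Dt) = (25.02)²/(4 × 0.628 × 660) = 0.3776; exp(−0.3776) = 0.6855.
C = 0.003256 × 0.6855 = 0.00223 kg/m³.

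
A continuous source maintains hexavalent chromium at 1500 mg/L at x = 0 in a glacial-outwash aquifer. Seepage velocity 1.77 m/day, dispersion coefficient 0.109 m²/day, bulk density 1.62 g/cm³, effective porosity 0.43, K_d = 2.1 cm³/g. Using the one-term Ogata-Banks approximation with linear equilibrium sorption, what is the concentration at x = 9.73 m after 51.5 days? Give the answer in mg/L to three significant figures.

1010 mg/L

Retardation factor R = 1 + ρ_b·K_d/n = 1 + 1.62 × 2.1/0.43 = 8.912.
Sorption retards both mechanisms: v_R = v/R = 0.1986 m/day, D_R = D/R = 0.01223 m²/day.
v_R·t = 0.1986 × 51.5 = 10.2279 m; 2√(D_R t) = 1.587 m; argument = (9.73 − 10.2279)/1.587 = -0.3137.
C = C₀ × ½·erfc(-0.3137) = 1500 × 0.6713 = 1010 mg/L.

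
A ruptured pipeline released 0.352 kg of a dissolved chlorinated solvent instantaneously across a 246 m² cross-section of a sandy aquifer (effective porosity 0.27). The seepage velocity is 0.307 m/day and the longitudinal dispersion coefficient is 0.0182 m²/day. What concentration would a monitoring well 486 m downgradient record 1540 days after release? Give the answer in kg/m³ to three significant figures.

For an instantaneous plane source, C(x,t) = M/(n_e·A·√(4πDt)) · exp(−(x−vt)²/(4Dt)), with n_e·A the pore (flow) area.
Plume center vt = 0.307 × 1540 = 472.78 m, so the well at 486 m is 13.22 m downgradient of the peak.
√(4πDt) = 18.77 m, giving peak height M/(n_e·A·√(4πDt)) = 0.352/(0.27 × 246 × 18.77) = 0.0002823 kg/m³.
(x−vt)²/(4Dt) = (13.22)²/(4 × 0.0182 × 1540) = 1.559; exp(−1.559) = 0.2103.
C = 0.0002823 × 0.2103 = 5.94e-05 kg/m³.

5.94e-05 kg/m³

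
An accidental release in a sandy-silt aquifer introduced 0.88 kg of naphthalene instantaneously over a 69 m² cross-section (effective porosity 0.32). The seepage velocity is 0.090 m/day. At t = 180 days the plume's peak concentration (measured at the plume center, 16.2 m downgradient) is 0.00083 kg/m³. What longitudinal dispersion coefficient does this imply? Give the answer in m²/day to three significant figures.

1.02 m²/day

At the plume center C_max = M/(n_e·A·√(4πDt)), so D = M²/(4πt·(n_e·A·C_max)²).
n_e·A·C_max = 0.32 × 69 × 0.00083 = 0.01833 kg/m.
D = 0.88²/(4π × 180 × 0.01833²) = 1.02 m²/day.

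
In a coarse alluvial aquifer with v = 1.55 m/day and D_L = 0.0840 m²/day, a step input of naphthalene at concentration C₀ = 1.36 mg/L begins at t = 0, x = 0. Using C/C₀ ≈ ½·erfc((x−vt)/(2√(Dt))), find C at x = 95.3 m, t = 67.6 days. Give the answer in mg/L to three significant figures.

For a continuous step input, C/C₀ ≈ ½·erfc((x−vt)/(2√(Dt))).
vt = 1.55 × 67.6 = 104.78 m and 2√(Dt) = 2√(0.0840 × 67.6) = 4.766 m.
Argument (x−vt)/(2√(Dt)) = (95.3 − 104.78)/4.766 = -1.989; ½·erfc(-1.989) = 0.9975.
C = 1.36 × 0.9975 = 1.36 mg/L.

1.36 mg/L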